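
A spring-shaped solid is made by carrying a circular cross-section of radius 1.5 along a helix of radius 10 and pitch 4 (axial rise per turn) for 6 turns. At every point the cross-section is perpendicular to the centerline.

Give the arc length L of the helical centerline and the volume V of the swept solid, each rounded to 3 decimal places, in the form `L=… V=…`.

2πR = 2π·10 = 62.831853
per-turn = √(62.831853² + 4²) = √(3947.8418 + 16) = √3963.8418 = 62.959048
L = 6 × 62.959048 = 377.754290
V = π·1.5² × L = 7.068583 × 377.754290 = 2670.187728

L=377.754 V=2670.188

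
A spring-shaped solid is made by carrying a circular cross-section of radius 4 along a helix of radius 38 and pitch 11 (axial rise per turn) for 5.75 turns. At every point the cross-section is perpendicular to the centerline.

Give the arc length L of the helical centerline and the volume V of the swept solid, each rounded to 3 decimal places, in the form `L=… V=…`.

L=1374.332 V=69081.472

2πR = 2π·38 = 238.761042
per-turn = √(238.761042² + 11²) = √(57006.8350 + 121) = √57127.8350 = 239.014299
L = 5.75 × 239.014299 = 1374.332218
V = π·4² × L = 50.265482 × 1374.332218 = 69081.471993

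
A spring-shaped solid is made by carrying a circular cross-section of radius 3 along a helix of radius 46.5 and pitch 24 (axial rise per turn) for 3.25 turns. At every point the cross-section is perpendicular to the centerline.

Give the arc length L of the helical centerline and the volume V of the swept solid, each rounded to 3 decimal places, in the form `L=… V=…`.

L=952.745 V=26938.220

2πR = 2π·46.5 = 292.168117
per-turn = √(292.168117² + 24²) = √(85362.2085 + 576) = √85938.2085 = 293.152193
L = 3.25 × 293.152193 = 952.744628
V = π·3² × L = 28.274334 × 952.744628 = 26938.219727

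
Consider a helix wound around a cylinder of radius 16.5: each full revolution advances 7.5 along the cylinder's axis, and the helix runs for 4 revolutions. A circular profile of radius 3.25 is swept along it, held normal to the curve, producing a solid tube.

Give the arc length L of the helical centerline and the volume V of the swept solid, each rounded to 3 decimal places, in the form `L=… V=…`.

L=415.774 V=13796.657

2πR = 2π·16.5 = 103.672558
per-turn = √(103.672558² + 7.5²) = √(10747.9992 + 56.25) = √10804.2492 = 103.943490
L = 4 × 103.943490 = 415.773962
V = π·3.25² × L = 33.183072 × 415.773962 = 13796.657469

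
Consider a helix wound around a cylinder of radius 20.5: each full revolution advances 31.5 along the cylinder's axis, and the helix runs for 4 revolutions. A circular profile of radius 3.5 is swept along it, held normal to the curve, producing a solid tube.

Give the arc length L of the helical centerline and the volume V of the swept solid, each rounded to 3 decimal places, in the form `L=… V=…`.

2πR = 2π·20.5 = 128.805299
per-turn = √(128.805299² + 31.5²) = √(16590.8050 + 992.25) = √17583.0550 = 132.601112
L = 4 × 132.601112 = 530.404449
V = π·3.5² × L = 38.484510 × 530.404449 = 20412.355341

L=530.404 V=20412.355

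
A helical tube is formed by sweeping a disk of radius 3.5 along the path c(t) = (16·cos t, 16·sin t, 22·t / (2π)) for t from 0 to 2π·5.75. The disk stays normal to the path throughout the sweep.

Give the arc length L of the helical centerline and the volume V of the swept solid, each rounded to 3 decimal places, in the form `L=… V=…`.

2πR = 2π·16 = 100.530965
per-turn = √(100.530965² + 22²) = √(10106.4749 + 484) = √10590.4749 = 102.910033
L = 5.75 × 102.910033 = 591.732690
V = π·3.5² × L = 38.484510 × 591.732690 = 22772.542636

L=591.733 V=22772.543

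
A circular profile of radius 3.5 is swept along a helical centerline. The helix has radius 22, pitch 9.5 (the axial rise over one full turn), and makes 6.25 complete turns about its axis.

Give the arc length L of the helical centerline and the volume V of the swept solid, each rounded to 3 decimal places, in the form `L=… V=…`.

2πR = 2π·22 = 138.230077
per-turn = √(138.230077² + 9.5²) = √(19107.5541 + 90.25) = √19197.8041 = 138.556141
L = 6.25 × 138.556141 = 865.975879
V = π·3.5² × L = 38.484510 × 865.975879 = 33326.657391

L=865.976 V=33326.657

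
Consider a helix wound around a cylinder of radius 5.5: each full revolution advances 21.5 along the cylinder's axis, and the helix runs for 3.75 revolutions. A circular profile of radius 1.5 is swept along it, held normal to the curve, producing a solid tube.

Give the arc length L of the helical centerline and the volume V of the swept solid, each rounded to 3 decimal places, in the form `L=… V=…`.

L=152.624 V=1078.837

2πR = 2π·5.5 = 34.557519
per-turn = √(34.557519² + 21.5²) = √(1194.2221 + 462.25) = √1656.4721 = 40.699780
L = 3.75 × 40.699780 = 152.624177
V = π·1.5² × L = 7.068583 × 152.624177 = 1078.836734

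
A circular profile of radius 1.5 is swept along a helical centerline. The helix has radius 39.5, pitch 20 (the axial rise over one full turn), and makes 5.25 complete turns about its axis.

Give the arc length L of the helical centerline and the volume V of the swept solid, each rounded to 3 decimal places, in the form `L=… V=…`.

2πR = 2π·39.5 = 248.185820
per-turn = √(248.185820² + 20²) = √(61596.2011 + 400) = √61996.2011 = 248.990363
L = 5.25 × 248.990363 = 1307.199408
V = π·1.5² × L = 7.068583 × 1307.199408 = 9240.048127

L=1307.199 V=9240.048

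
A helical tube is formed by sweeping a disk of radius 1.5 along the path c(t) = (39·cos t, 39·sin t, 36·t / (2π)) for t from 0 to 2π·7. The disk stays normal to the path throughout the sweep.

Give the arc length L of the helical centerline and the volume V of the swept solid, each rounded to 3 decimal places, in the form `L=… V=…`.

2πR = 2π·39 = 245.044227
per-turn = √(245.044227² + 36²) = √(60046.6732 + 1296) = √61342.6732 = 247.674531
L = 7 × 247.674531 = 1733.721715
V = π·1.5² × L = 7.068583 × 1733.721715 = 12254.956658

L=1733.722 V=12254.957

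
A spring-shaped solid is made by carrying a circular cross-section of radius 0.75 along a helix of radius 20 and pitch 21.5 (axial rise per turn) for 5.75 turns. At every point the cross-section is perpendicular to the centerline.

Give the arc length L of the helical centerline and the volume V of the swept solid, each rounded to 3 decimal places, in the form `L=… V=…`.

L=733.066 V=1295.434

2πR = 2π·20 = 125.663706
per-turn = √(125.663706² + 21.5²) = √(15791.3670 + 462.25) = √16253.6170 = 127.489674
L = 5.75 × 127.489674 = 733.065627
V = π·0.75² × L = 1.767146 × 733.065627 = 1295.433893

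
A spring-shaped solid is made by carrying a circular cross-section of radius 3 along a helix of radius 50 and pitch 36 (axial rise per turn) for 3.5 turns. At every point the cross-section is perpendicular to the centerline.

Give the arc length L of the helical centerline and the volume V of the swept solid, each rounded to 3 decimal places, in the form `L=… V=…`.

L=1106.753 V=31292.708

2πR = 2π·50 = 314.159265
per-turn = √(314.159265² + 36²) = √(98696.0440 + 1296) = √99992.0440 = 316.215186
L = 3.5 × 316.215186 = 1106.753152
V = π·3² × L = 28.274334 × 1106.753152 = 31292.708141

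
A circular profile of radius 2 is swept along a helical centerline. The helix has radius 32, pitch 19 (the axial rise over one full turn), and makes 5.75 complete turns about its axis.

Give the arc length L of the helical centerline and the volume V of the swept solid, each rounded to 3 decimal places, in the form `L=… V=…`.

L=1161.257 V=14592.781

2πR = 2π·32 = 201.061930
per-turn = √(201.061930² + 19²) = √(40425.8996 + 361) = √40786.8996 = 201.957668
L = 5.75 × 201.957668 = 1161.256590
V = π·2² × L = 12.566371 × 1161.256590 = 14592.780694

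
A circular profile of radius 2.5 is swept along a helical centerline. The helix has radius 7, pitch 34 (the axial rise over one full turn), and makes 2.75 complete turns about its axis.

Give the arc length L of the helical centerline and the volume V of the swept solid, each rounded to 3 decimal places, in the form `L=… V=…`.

2πR = 2π·7 = 43.982297
per-turn = √(43.982297² + 34²) = √(1934.4425 + 1156) = √3090.4425 = 55.591748
L = 2.75 × 55.591748 = 152.877307
V = π·2.5² × L = 19.634954 × 152.877307 = 3001.738912

L=152.877 V=3001.739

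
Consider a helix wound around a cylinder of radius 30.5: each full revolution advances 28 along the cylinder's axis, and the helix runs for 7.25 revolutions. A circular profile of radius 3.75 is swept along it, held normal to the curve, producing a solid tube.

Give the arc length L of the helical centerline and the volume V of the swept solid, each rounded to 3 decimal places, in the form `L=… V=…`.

2πR = 2π·30.5 = 191.637152
per-turn = √(191.637152² + 28²) = √(36724.7980 + 784) = √37508.7980 = 193.671882
L = 7.25 × 193.671882 = 1404.121146
V = π·3.75² × L = 44.178647 × 1404.121146 = 62032.172036

L=1404.121 V=62032.172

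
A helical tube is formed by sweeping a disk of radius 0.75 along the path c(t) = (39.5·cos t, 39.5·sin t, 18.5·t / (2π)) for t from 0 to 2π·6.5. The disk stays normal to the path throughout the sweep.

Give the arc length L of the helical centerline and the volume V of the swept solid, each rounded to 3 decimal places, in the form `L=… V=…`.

2πR = 2π·39.5 = 248.185820
per-turn = √(248.185820² + 18.5²) = √(61596.2011 + 342.25) = √61938.4511 = 248.874368
L = 6.5 × 248.874368 = 1617.683392
V = π·0.75² × L = 1.767146 × 1617.683392 = 2858.682522

L=1617.683 V=2858.683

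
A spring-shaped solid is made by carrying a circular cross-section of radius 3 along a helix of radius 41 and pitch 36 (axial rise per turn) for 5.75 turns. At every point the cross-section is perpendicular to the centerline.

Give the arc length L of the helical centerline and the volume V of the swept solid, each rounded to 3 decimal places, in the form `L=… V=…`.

2πR = 2π·41 = 257.610598
per-turn = √(257.610598² + 36²) = √(66363.2200 + 1296) = √67659.2200 = 260.113860
L = 5.75 × 260.113860 = 1495.654693
V = π·3² × L = 28.274334 × 1495.654693 = 42288.640166

L=1495.655 V=42288.640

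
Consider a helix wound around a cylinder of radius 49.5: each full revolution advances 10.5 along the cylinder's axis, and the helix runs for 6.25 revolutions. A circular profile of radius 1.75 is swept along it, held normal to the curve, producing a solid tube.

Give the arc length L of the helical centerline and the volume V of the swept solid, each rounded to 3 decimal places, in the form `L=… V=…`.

2πR = 2π·49.5 = 311.017673
per-turn = √(311.017673² + 10.5²) = √(96731.9927 + 110.25) = √96842.2427 = 311.194863
L = 6.25 × 311.194863 = 1944.967894
V = π·1.75² × L = 9.621128 × 1944.967894 = 18712.784090

L=1944.968 V=18712.784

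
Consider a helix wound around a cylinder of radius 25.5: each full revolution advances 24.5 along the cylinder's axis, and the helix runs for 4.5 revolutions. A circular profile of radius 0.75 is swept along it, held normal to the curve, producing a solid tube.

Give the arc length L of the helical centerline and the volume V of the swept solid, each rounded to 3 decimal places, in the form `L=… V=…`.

2πR = 2π·25.5 = 160.221225
per-turn = √(160.221225² + 24.5²) = √(25670.8410 + 600.25) = √26271.0910 = 162.083593
L = 4.5 × 162.083593 = 729.376167
V = π·0.75² × L = 1.767146 × 729.376167 = 1288.914080

L=729.376 V=1288.914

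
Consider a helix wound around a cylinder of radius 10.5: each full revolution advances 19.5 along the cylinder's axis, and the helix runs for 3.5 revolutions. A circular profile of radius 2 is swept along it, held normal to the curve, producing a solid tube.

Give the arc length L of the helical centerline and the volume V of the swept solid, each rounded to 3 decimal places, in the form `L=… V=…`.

L=240.782 V=3025.760

2πR = 2π·10.5 = 65.973446
per-turn = √(65.973446² + 19.5²) = √(4352.4955 + 380.25) = √4732.7455 = 68.794953
L = 3.5 × 68.794953 = 240.782335
V = π·2² × L = 12.566371 × 240.782335 = 3025.760060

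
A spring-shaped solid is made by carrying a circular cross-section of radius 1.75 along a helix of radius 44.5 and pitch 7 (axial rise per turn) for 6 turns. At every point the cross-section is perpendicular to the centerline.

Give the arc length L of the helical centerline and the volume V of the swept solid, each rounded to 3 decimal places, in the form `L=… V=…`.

L=1678.136 V=16145.562

2πR = 2π·44.5 = 279.601746
per-turn = √(279.601746² + 7²) = √(78177.1365 + 49) = √78226.1365 = 279.689357
L = 6 × 279.689357 = 1678.136142
V = π·1.75² × L = 9.621128 × 1678.136142 = 16145.561792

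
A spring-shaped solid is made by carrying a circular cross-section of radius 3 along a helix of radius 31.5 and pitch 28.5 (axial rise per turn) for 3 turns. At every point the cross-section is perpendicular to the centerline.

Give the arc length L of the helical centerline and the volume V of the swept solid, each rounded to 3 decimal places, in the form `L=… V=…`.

2πR = 2π·31.5 = 197.920337
per-turn = √(197.920337² + 28.5²) = √(39172.4599 + 812.25) = √39984.7099 = 199.961771
L = 3 × 199.961771 = 599.885313
V = π·3² × L = 28.274334 × 599.885313 = 16961.357632

L=599.885 V=16961.358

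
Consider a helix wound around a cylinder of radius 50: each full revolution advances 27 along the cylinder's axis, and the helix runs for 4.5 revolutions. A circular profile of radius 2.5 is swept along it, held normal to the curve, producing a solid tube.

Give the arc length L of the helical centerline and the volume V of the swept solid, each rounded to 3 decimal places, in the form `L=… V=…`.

L=1418.928 V=27860.589

2πR = 2π·50 = 314.159265
per-turn = √(314.159265² + 27²) = √(98696.0440 + 729) = √99425.0440 = 315.317370
L = 4.5 × 315.317370 = 1418.928166
V = π·2.5² × L = 19.634954 × 1418.928166 = 27860.589396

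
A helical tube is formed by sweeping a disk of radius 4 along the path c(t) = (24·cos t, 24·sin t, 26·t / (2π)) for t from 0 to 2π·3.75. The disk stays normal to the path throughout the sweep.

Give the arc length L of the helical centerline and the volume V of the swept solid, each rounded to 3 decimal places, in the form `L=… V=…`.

2πR = 2π·24 = 150.796447
per-turn = √(150.796447² + 26²) = √(22739.5685 + 676) = √23415.5685 = 153.021464
L = 3.75 × 153.021464 = 573.830491
V = π·4² × L = 50.265482 × 573.830491 = 28843.866487

L=573.830 V=28843.866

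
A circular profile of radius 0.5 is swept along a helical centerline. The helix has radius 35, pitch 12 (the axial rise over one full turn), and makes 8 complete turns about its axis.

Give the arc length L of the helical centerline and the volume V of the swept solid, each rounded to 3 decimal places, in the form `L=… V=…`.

2πR = 2π·35 = 219.911486
per-turn = √(219.911486² + 12²) = √(48361.0616 + 144) = √48505.0616 = 220.238647
L = 8 × 220.238647 = 1761.909175
V = π·0.5² × L = 0.785398 × 1761.909175 = 1383.800230

L=1761.909 V=1383.800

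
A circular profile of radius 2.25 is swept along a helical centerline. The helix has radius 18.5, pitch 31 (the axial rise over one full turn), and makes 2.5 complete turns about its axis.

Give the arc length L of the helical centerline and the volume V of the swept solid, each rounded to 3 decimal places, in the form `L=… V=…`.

L=300.754 V=4783.288

2πR = 2π·18.5 = 116.238928
per-turn = √(116.238928² + 31²) = √(13511.4884 + 961) = √14472.4884 = 120.301656
L = 2.5 × 120.301656 = 300.754140
V = π·2.25² × L = 15.904313 × 300.754140 = 4783.287919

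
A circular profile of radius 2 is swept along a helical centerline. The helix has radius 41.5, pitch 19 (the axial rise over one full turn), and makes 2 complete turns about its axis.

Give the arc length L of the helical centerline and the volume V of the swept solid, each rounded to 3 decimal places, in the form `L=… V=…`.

2πR = 2π·41.5 = 260.752190
per-turn = √(260.752190² + 19²) = √(67991.7047 + 361) = √68352.7047 = 261.443502
L = 2 × 261.443502 = 522.887004
V = π·2² × L = 12.566371 × 522.887004 = 6570.791881

L=522.887 V=6570.792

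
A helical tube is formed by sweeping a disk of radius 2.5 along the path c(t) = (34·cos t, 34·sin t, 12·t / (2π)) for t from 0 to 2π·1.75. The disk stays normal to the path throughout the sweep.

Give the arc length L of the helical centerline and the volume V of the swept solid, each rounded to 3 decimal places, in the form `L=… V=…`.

2πR = 2π·34 = 213.628300
per-turn = √(213.628300² + 12²) = √(45637.0508 + 144) = √45781.0508 = 213.965069
L = 1.75 × 213.965069 = 374.438871
V = π·2.5² × L = 19.634954 × 374.438871 = 7352.090035

L=374.439 V=7352.090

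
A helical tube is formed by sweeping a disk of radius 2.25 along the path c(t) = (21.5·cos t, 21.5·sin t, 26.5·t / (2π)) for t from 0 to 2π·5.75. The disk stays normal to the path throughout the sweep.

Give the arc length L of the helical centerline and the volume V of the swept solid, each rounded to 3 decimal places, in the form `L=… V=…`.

L=791.563 V=12589.269

2πR = 2π·21.5 = 135.088484
per-turn = √(135.088484² + 26.5²) = √(18248.8985 + 702.25) = √18951.1485 = 137.663171
L = 5.75 × 137.663171 = 791.563231
V = π·2.25² × L = 15.904313 × 791.563231 = 12589.269232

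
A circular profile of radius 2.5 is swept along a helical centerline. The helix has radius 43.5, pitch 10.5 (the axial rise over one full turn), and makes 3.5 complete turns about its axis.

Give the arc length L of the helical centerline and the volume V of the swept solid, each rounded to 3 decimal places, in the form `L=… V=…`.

L=957.321 V=18796.946

2πR = 2π·43.5 = 273.318561
per-turn = √(273.318561² + 10.5²) = √(74703.0357 + 110.25) = √74813.2857 = 273.520174
L = 3.5 × 273.520174 = 957.320610
V = π·2.5² × L = 19.634954 × 957.320610 = 18796.946218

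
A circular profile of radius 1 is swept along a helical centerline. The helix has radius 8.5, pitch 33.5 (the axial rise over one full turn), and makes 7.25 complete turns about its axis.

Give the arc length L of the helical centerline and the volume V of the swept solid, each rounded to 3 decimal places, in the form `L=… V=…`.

L=457.070 V=1435.928

2πR = 2π·8.5 = 53.407075
per-turn = √(53.407075² + 33.5²) = √(2852.3157 + 1122.25) = √3974.5657 = 63.044157
L = 7.25 × 63.044157 = 457.070135
V = π·1² × L = 3.141593 × 457.070135 = 1435.928178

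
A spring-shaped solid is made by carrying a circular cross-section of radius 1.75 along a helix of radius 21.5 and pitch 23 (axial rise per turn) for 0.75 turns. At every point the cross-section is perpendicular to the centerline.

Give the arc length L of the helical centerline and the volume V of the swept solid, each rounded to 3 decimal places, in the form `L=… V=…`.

L=102.774 V=988.805

2πR = 2π·21.5 = 135.088484
per-turn = √(135.088484² + 23²) = √(18248.8985 + 529) = √18777.8985 = 137.032473
L = 0.75 × 137.032473 = 102.774354
V = π·1.75² × L = 9.621128 × 102.774354 = 988.805168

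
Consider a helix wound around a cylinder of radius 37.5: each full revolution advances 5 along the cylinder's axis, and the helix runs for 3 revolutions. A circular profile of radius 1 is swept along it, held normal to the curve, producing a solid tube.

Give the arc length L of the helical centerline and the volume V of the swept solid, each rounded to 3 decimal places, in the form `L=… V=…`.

2πR = 2π·37.5 = 235.619449
per-turn = √(235.619449² + 5²) = √(55516.5248 + 25) = √55541.5248 = 235.672495
L = 3 × 235.672495 = 707.017484
V = π·1² × L = 3.141593 × 707.017484 = 2221.160934

L=707.017 V=2221.161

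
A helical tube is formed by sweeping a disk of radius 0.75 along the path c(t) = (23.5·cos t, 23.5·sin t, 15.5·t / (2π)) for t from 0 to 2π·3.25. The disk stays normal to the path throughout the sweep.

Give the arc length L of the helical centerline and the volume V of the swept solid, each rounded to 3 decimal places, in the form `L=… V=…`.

L=482.515 V=852.675

2πR = 2π·23.5 = 147.654855
per-turn = √(147.654855² + 15.5²) = √(21801.9561 + 240.25) = √22042.2061 = 148.466178
L = 3.25 × 148.466178 = 482.515080
V = π·0.75² × L = 1.767146 × 482.515080 = 852.674529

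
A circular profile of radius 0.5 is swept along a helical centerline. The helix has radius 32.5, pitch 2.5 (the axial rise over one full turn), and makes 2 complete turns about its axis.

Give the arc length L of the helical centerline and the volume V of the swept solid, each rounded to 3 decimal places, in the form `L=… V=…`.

2πR = 2π·32.5 = 204.203522
per-turn = √(204.203522² + 2.5²) = √(41699.0786 + 6.25) = √41705.3286 = 204.218825
L = 2 × 204.218825 = 408.437651
V = π·0.5² × L = 0.785398 × 408.437651 = 320.786181

L=408.438 V=320.786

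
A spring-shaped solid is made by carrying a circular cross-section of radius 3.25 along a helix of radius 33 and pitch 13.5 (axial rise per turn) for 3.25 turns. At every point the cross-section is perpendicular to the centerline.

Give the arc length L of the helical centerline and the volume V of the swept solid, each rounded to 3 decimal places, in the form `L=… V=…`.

2πR = 2π·33 = 207.345115
per-turn = √(207.345115² + 13.5²) = √(42991.9968 + 182.25) = √43174.2468 = 207.784135
L = 3.25 × 207.784135 = 675.298439
V = π·3.25² × L = 33.183072 × 675.298439 = 22408.476991

L=675.298 V=22408.477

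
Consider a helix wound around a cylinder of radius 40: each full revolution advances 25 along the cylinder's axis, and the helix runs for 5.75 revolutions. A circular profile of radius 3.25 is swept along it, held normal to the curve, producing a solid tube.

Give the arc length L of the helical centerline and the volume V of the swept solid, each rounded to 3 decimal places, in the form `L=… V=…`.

L=1452.265 V=48190.600

2πR = 2π·40 = 251.327412
per-turn = √(251.327412² + 25²) = √(63165.4682 + 625) = √63790.4682 = 252.567750
L = 5.75 × 252.567750 = 1452.264561
V = π·3.25² × L = 33.183072 × 1452.264561 = 48190.600061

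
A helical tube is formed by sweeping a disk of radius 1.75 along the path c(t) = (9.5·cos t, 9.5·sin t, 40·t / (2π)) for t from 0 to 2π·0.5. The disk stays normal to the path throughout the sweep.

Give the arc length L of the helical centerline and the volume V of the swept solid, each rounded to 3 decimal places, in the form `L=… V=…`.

L=35.927 V=345.656

2πR = 2π·9.5 = 59.690260
per-turn = √(59.690260² + 40²) = √(3562.9272 + 1600) = √5162.9272 = 71.853512
L = 0.5 × 71.853512 = 35.926756
V = π·1.75² × L = 9.621128 × 35.926756 = 345.655900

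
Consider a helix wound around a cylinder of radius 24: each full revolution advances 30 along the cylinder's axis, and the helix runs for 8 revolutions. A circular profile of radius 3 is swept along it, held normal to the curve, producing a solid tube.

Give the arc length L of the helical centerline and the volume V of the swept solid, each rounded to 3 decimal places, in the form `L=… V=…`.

2πR = 2π·24 = 150.796447
per-turn = √(150.796447² + 30²) = √(22739.5685 + 900) = √23639.5685 = 153.751646
L = 8 × 153.751646 = 1230.013165
V = π·3² × L = 28.274334 × 1230.013165 = 34777.802913

L=1230.013 V=34777.803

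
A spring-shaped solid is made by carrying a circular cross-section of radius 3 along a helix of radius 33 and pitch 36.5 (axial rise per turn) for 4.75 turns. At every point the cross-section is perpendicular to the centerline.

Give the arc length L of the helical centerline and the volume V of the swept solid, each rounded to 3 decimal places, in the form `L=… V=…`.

2πR = 2π·33 = 207.345115
per-turn = √(207.345115² + 36.5²) = √(42991.9968 + 1332.25) = √44324.2468 = 210.533244
L = 4.75 × 210.533244 = 1000.032908
V = π·3² × L = 28.274334 × 1000.032908 = 28275.264344

L=1000.033 V=28275.264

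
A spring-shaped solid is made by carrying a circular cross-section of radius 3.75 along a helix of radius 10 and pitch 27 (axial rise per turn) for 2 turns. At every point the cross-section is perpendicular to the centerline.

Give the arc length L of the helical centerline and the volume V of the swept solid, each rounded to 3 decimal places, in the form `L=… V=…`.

2πR = 2π·10 = 62.831853
per-turn = √(62.831853² + 27²) = √(3947.8418 + 729) = √4676.8418 = 68.387439
L = 2 × 68.387439 = 136.774877
V = π·3.75² × L = 44.178647 × 136.774877 = 6042.528977

L=136.775 V=6042.529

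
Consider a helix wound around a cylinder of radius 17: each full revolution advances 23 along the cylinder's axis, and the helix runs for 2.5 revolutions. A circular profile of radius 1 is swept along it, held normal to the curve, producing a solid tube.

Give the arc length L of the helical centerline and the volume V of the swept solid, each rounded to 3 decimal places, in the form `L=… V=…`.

L=273.156 V=858.145

2πR = 2π·17 = 106.814150
per-turn = √(106.814150² + 23²) = √(11409.2627 + 529) = √11938.2627 = 109.262357
L = 2.5 × 109.262357 = 273.155893
V = π·1² × L = 3.141593 × 273.155893 = 858.144546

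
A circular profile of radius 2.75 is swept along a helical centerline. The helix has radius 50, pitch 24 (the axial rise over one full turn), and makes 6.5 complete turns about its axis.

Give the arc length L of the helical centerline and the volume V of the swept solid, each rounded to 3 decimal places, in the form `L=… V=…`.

2πR = 2π·50 = 314.159265
per-turn = √(314.159265² + 24²) = √(98696.0440 + 576) = √99272.0440 = 315.074664
L = 6.5 × 315.074664 = 2047.985317
V = π·2.75² × L = 23.758294 × 2047.985317 = 48656.638180

L=2047.985 V=48656.638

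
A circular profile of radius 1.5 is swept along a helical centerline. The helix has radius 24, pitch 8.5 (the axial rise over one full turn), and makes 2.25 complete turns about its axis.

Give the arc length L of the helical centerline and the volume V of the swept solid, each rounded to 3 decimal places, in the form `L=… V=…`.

L=339.831 V=2402.121

2πR = 2π·24 = 150.796447
per-turn = √(150.796447² + 8.5²) = √(22739.5685 + 72.25) = √22811.8185 = 151.035819
L = 2.25 × 151.035819 = 339.830592
V = π·1.5² × L = 7.068583 × 339.830592 = 2402.120906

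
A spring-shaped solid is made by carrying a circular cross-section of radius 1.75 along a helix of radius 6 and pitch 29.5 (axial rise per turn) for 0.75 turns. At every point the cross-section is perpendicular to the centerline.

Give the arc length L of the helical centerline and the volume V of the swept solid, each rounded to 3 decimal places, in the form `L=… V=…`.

L=35.902 V=345.418

2πR = 2π·6 = 37.699112
per-turn = √(37.699112² + 29.5²) = √(1421.2230 + 870.25) = √2291.4730 = 47.869333
L = 0.75 × 47.869333 = 35.902000
V = π·1.75² × L = 9.621128 × 35.902000 = 345.417717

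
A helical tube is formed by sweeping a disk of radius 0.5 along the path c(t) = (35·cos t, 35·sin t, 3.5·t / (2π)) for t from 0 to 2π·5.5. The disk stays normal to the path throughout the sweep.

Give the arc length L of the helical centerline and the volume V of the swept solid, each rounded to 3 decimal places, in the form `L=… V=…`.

L=1209.666 V=950.070

2πR = 2π·35 = 219.911486
per-turn = √(219.911486² + 3.5²) = √(48361.0616 + 12.25) = √48373.3116 = 219.939336
L = 5.5 × 219.939336 = 1209.666349
V = π·0.5² × L = 0.785398 × 1209.666349 = 950.069728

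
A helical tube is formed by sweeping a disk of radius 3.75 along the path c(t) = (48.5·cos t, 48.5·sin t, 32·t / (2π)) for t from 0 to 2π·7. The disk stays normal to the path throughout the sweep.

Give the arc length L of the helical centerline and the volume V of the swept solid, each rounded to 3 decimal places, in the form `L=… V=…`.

L=2144.870 V=94757.464

2πR = 2π·48.5 = 304.734487
per-turn = √(304.734487² + 32²) = √(92863.1078 + 1024) = √93887.1078 = 306.410032
L = 7 × 306.410032 = 2144.870225
V = π·3.75² × L = 44.178647 × 2144.870225 = 94757.463875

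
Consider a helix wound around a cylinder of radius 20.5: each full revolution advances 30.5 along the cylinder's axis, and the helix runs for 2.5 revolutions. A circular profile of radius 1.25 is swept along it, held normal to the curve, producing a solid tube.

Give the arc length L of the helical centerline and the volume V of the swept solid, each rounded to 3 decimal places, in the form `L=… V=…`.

L=330.918 V=1624.389

2πR = 2π·20.5 = 128.805299
per-turn = √(128.805299² + 30.5²) = √(16590.8050 + 930.25) = √17521.0550 = 132.367122
L = 2.5 × 132.367122 = 330.917805
V = π·1.25² × L = 4.908739 × 330.917805 = 1624.388977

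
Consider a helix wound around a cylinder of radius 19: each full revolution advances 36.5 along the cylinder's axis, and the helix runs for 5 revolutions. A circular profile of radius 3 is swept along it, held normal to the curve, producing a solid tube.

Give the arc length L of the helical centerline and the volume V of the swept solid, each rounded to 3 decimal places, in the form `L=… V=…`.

L=624.179 V=17648.235

2πR = 2π·19 = 119.380521
per-turn = √(119.380521² + 36.5²) = √(14251.7088 + 1332.25) = √15583.9588 = 124.835727
L = 5 × 124.835727 = 624.178635
V = π·3² × L = 28.274334 × 624.178635 = 17648.235139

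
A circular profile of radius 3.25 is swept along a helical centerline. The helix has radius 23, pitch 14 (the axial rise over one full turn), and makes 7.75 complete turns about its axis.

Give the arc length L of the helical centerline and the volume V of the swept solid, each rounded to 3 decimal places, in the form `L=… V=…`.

L=1125.221 V=37338.293

2πR = 2π·23 = 144.513262
per-turn = √(144.513262² + 14²) = √(20884.0829 + 196) = √21080.0829 = 145.189817
L = 7.75 × 145.189817 = 1125.221080
V = π·3.25² × L = 33.183072 × 1125.221080 = 37338.292583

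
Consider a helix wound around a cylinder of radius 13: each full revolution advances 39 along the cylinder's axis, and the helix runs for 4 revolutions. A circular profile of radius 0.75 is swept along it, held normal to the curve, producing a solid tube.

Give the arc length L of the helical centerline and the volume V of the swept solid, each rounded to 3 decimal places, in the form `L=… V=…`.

2πR = 2π·13 = 81.681409
per-turn = √(81.681409² + 39²) = √(6671.8526 + 1521) = √8192.8526 = 90.514378
L = 4 × 90.514378 = 362.057511
V = π·0.75² × L = 1.767146 × 362.057511 = 639.808434

L=362.058 V=639.808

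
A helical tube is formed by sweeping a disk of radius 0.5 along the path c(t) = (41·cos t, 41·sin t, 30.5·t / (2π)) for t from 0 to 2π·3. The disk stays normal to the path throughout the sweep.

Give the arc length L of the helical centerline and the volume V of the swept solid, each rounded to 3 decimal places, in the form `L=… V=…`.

2πR = 2π·41 = 257.610598
per-turn = √(257.610598² + 30.5²) = √(66363.2200 + 930.25) = √67293.4700 = 259.409849
L = 3 × 259.409849 = 778.229548
V = π·0.5² × L = 0.785398 × 778.229548 = 611.220058

L=778.230 V=611.220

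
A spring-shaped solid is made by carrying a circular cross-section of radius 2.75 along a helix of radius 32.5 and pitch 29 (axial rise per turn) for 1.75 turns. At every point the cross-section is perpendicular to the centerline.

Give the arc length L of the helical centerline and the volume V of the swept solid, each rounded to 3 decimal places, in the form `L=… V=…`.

L=360.942 V=8575.362

2πR = 2π·32.5 = 204.203522
per-turn = √(204.203522² + 29²) = √(41699.0786 + 841) = √42540.0786 = 206.252463
L = 1.75 × 206.252463 = 360.941811
V = π·2.75² × L = 23.758294 × 360.941811 = 8575.361815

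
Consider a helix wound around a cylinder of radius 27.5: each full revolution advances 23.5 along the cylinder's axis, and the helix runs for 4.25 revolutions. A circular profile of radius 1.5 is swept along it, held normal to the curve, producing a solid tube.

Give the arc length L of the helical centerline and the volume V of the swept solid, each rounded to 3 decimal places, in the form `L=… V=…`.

L=741.108 V=5238.583

2πR = 2π·27.5 = 172.787596
per-turn = √(172.787596² + 23.5²) = √(29855.5533 + 552.25) = √30407.8033 = 174.378334
L = 4.25 × 174.378334 = 741.107919
V = π·1.5² × L = 7.068583 × 741.107919 = 5238.583185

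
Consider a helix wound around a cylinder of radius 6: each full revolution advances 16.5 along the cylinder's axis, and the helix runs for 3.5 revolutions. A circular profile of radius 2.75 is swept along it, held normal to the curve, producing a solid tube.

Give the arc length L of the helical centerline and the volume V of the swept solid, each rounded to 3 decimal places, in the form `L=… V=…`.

2πR = 2π·6 = 37.699112
per-turn = √(37.699112² + 16.5²) = √(1421.2230 + 272.25) = √1693.4730 = 41.151829
L = 3.5 × 41.151829 = 144.031402
V = π·2.75² × L = 23.758294 × 144.031402 = 3421.940450

L=144.031 V=3421.940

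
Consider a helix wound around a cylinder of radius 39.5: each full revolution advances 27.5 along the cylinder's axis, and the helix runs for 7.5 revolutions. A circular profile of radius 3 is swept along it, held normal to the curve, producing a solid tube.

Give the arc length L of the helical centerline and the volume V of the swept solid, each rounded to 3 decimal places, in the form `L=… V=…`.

L=1872.785 V=52951.761

2πR = 2π·39.5 = 248.185820
per-turn = √(248.185820² + 27.5²) = √(61596.2011 + 756.25) = √62352.4511 = 249.704728
L = 7.5 × 249.704728 = 1872.785458
V = π·3² × L = 28.274334 × 1872.785458 = 52951.761336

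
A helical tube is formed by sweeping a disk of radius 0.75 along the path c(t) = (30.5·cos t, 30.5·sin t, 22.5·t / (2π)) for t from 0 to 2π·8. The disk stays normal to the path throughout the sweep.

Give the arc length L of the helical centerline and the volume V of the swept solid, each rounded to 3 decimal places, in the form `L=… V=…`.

2πR = 2π·30.5 = 191.637152
per-turn = √(191.637152² + 22.5²) = √(36724.7980 + 506.25) = √37231.0480 = 192.953487
L = 8 × 192.953487 = 1543.627892
V = π·0.75² × L = 1.767146 × 1543.627892 = 2727.815651

L=1543.628 V=2727.816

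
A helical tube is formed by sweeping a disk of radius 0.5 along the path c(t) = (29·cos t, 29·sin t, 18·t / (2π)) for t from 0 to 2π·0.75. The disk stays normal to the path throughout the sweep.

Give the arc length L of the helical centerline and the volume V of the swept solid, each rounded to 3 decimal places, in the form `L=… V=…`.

2πR = 2π·29 = 182.212374
per-turn = √(182.212374² + 18²) = √(33201.3492 + 324) = √33525.3492 = 183.099288
L = 0.75 × 183.099288 = 137.324466
V = π·0.5² × L = 0.785398 × 137.324466 = 107.854383

L=137.324 V=107.854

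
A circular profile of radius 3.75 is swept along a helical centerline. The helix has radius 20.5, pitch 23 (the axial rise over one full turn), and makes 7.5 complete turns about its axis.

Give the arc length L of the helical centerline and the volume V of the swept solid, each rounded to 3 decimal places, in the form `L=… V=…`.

2πR = 2π·20.5 = 128.805299
per-turn = √(128.805299² + 23²) = √(16590.8050 + 529) = √17119.8050 = 130.842673
L = 7.5 × 130.842673 = 981.320045
V = π·3.75² × L = 44.178647 × 981.320045 = 43353.391569

L=981.320 V=43353.392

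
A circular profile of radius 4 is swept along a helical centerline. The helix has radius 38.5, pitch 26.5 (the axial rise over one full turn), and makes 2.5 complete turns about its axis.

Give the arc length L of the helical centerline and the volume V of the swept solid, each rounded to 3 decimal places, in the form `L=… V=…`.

L=608.375 V=30580.240

2πR = 2π·38.5 = 241.902634
per-turn = √(241.902634² + 26.5²) = √(58516.8845 + 702.25) = √59219.1345 = 243.349819
L = 2.5 × 243.349819 = 608.374548
V = π·4² × L = 50.265482 × 608.374548 = 30580.240167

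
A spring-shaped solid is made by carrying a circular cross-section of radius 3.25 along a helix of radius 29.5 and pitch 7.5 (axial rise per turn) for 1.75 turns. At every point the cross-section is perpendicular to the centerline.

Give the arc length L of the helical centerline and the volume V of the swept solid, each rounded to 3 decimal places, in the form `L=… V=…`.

L=324.635 V=10772.382

2πR = 2π·29.5 = 185.353967
per-turn = √(185.353967² + 7.5²) = √(34356.0929 + 56.25) = √34412.3429 = 185.505641
L = 1.75 × 185.505641 = 324.634872
V = π·3.25² × L = 33.183072 × 324.634872 = 10772.382466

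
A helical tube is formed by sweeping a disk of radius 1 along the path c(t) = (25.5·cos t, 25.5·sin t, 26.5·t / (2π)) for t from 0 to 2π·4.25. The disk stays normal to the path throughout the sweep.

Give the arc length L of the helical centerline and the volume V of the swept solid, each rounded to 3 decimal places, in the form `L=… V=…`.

L=690.191 V=2168.300

2πR = 2π·25.5 = 160.221225
per-turn = √(160.221225² + 26.5²) = √(25670.8410 + 702.25) = √26373.0910 = 162.397940
L = 4.25 × 162.397940 = 690.191247
V = π·1² × L = 3.141593 × 690.191247 = 2168.299750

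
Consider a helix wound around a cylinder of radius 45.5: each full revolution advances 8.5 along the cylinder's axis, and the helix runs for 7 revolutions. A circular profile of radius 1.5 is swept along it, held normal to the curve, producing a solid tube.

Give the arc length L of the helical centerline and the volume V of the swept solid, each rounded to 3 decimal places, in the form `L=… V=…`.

L=2002.079 V=14151.862

2πR = 2π·45.5 = 285.884931
per-turn = √(285.884931² + 8.5²) = √(81730.1940 + 72.25) = √81802.4440 = 286.011266
L = 7 × 286.011266 = 2002.078859
V = π·1.5² × L = 7.068583 × 2002.078859 = 14151.861531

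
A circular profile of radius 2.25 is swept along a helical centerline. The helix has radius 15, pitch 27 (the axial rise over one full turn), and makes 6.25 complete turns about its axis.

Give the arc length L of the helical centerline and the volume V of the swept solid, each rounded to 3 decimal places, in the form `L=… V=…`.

L=612.744 V=9745.267

2πR = 2π·15 = 94.247780
per-turn = √(94.247780² + 27²) = √(8882.6440 + 729) = √9611.6440 = 98.038992
L = 6.25 × 98.038992 = 612.743700
V = π·2.25² × L = 15.904313 × 612.743700 = 9745.267481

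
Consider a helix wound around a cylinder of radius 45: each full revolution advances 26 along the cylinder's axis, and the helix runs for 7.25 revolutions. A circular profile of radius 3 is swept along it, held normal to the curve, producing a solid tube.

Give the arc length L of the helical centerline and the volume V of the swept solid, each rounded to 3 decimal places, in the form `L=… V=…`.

2πR = 2π·45 = 282.743339
per-turn = √(282.743339² + 26²) = √(79943.7956 + 676) = √80619.7956 = 283.936253
L = 7.25 × 283.936253 = 2058.537833
V = π·3² × L = 28.274334 × 2058.537833 = 58203.785992

L=2058.538 V=58203.786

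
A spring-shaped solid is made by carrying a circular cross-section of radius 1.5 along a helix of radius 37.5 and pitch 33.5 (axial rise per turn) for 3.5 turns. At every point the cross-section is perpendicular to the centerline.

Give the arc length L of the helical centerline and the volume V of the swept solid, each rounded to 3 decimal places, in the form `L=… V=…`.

L=832.962 V=5887.858

2πR = 2π·37.5 = 235.619449
per-turn = √(235.619449² + 33.5²) = √(55516.5248 + 1122.25) = √56638.7748 = 237.989022
L = 3.5 × 237.989022 = 832.961578
V = π·1.5² × L = 7.068583 × 832.961578 = 5887.858443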